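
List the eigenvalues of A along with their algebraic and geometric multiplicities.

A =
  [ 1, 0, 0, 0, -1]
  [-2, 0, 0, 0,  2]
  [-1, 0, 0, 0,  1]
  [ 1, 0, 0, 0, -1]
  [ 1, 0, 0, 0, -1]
λ = 0: alg = 5, geom = 4

Step 1 — factor the characteristic polynomial to read off the algebraic multiplicities:
  χ_A(x) = x^5

Step 2 — compute geometric multiplicities via the rank-nullity identity g(λ) = n − rank(A − λI):
  rank(A − (0)·I) = 1, so dim ker(A − (0)·I) = n − 1 = 4

Summary:
  λ = 0: algebraic multiplicity = 5, geometric multiplicity = 4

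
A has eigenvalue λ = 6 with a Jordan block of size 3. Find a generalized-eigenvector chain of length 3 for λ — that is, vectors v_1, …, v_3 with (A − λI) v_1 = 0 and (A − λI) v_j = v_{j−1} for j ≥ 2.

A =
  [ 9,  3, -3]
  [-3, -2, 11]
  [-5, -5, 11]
A Jordan chain for λ = 6 of length 3:
v_1 = (15, -40, -25)ᵀ
v_2 = (3, -3, -5)ᵀ
v_3 = (1, 0, 0)ᵀ

Let N = A − (6)·I. We want v_3 with N^3 v_3 = 0 but N^2 v_3 ≠ 0; then v_{j-1} := N · v_j for j = 3, …, 2.

Pick v_3 = (1, 0, 0)ᵀ.
Then v_2 = N · v_3 = (3, -3, -5)ᵀ.
Then v_1 = N · v_2 = (15, -40, -25)ᵀ.

Sanity check: (A − (6)·I) v_1 = (0, 0, 0)ᵀ = 0. ✓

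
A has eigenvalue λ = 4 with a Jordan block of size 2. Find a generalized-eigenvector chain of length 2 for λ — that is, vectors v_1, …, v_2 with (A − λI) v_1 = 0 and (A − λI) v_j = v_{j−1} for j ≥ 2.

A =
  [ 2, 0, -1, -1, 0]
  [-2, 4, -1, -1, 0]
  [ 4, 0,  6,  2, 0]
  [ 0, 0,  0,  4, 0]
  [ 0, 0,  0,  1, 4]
A Jordan chain for λ = 4 of length 2:
v_1 = (-2, -2, 4, 0, 0)ᵀ
v_2 = (1, 0, 0, 0, 0)ᵀ

Let N = A − (4)·I. We want v_2 with N^2 v_2 = 0 but N^1 v_2 ≠ 0; then v_{j-1} := N · v_j for j = 2, …, 2.

Pick v_2 = (1, 0, 0, 0, 0)ᵀ.
Then v_1 = N · v_2 = (-2, -2, 4, 0, 0)ᵀ.

Sanity check: (A − (4)·I) v_1 = (0, 0, 0, 0, 0)ᵀ = 0. ✓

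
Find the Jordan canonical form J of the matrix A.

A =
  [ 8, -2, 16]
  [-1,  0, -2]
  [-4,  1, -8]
J_3(0)

The characteristic polynomial is
  det(x·I − A) = x^3

Eigenvalues and multiplicities (the geometric multiplicity of λ is n − rank(A − λI), which equals the number of Jordan blocks for λ):
  λ = 0: algebraic multiplicity = 3, geometric multiplicity = 1

Determining the block sizes for each eigenvalue:
  λ = 0: one block (gm = 1), so the single block has size am = 3 → block sizes [3]

Assembling the blocks gives a Jordan form
J =
  [0, 1, 0]
  [0, 0, 1]
  [0, 0, 0]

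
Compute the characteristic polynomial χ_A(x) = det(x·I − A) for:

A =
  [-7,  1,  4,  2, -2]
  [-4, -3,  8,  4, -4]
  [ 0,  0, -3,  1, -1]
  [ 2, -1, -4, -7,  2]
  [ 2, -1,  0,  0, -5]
x^5 + 25*x^4 + 250*x^3 + 1250*x^2 + 3125*x + 3125

Expanding det(x·I − A) (e.g. by cofactor expansion or by noting that A is similar to its Jordan form J, which has the same characteristic polynomial as A) gives
  χ_A(x) = x^5 + 25*x^4 + 250*x^3 + 1250*x^2 + 3125*x + 3125
which factors as (x + 5)^5. The eigenvalues (with algebraic multiplicities) are λ = -5 with multiplicity 5.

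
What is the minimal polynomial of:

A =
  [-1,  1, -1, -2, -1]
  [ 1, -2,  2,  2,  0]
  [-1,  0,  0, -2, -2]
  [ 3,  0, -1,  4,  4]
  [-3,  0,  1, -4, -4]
x^4 + 3*x^3 + 3*x^2 + x

The characteristic polynomial is χ_A(x) = x^2*(x + 1)^3, so the eigenvalues are known. The minimal polynomial is
  m_A(x) = Π_λ (x − λ)^{k_λ}
where k_λ is the size of the *largest* Jordan block for λ (equivalently, the smallest k with (A − λI)^k v = 0 for every generalised eigenvector v of λ).

  λ = -1: largest Jordan block has size 3, contributing (x + 1)^3
  λ = 0: largest Jordan block has size 1, contributing (x − 0)

So m_A(x) = x*(x + 1)^3 = x^4 + 3*x^3 + 3*x^2 + x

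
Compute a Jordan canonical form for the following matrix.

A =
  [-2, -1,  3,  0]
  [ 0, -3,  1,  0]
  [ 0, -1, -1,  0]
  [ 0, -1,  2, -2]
J_3(-2) ⊕ J_1(-2)

The characteristic polynomial is
  det(x·I − A) = x^4 + 8*x^3 + 24*x^2 + 32*x + 16 = (x + 2)^4

Eigenvalues and multiplicities (the geometric multiplicity of λ is n − rank(A − λI), which equals the number of Jordan blocks for λ):
  λ = -2: algebraic multiplicity = 4, geometric multiplicity = 2

Determining the block sizes for each eigenvalue:
  λ = -2: with am = 4 and gm = 2, the partition is not yet determined (e.g. several partitions of 4 into 2 parts exist). Let N = A − (-2)·I. Computing rank(N^1) = 2, rank(N^2) = 1, rank(N^3) = 0; the number of blocks of size ≥ j is rank(N^{j−1}) − rank(N^j), giving [2, 1, 1]. So we have 1 block(s) of size 3, 1 block(s) of size 1 → block sizes [3, 1]

Assembling the blocks gives a Jordan form
J =
  [-2,  1,  0,  0]
  [ 0, -2,  1,  0]
  [ 0,  0, -2,  0]
  [ 0,  0,  0, -2]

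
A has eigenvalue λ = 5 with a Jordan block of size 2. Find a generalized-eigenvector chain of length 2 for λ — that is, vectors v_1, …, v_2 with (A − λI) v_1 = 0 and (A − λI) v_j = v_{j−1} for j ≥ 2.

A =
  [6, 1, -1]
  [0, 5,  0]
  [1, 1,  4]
A Jordan chain for λ = 5 of length 2:
v_1 = (1, 0, 1)ᵀ
v_2 = (1, 0, 0)ᵀ

Let N = A − (5)·I. We want v_2 with N^2 v_2 = 0 but N^1 v_2 ≠ 0; then v_{j-1} := N · v_j for j = 2, …, 2.

Pick v_2 = (1, 0, 0)ᵀ.
Then v_1 = N · v_2 = (1, 0, 1)ᵀ.

Sanity check: (A − (5)·I) v_1 = (0, 0, 0)ᵀ = 0. ✓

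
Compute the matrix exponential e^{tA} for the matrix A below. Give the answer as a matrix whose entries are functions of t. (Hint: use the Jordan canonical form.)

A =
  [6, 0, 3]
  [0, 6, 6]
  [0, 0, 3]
e^{tA} =
  [exp(6*t), 0, exp(6*t) - exp(3*t)]
  [0, exp(6*t), 2*exp(6*t) - 2*exp(3*t)]
  [0, 0, exp(3*t)]

Strategy: write A = P · J · P⁻¹ where J is a Jordan canonical form, so e^{tA} = P · e^{tJ} · P⁻¹, and e^{tJ} can be computed block-by-block.

A has Jordan form
J =
  [3, 0, 0]
  [0, 6, 0]
  [0, 0, 6]
(up to reordering of blocks).

Per-block formulas:
  For a 1×1 block at λ = 6: exp(t · [6]) = [e^(6t)].
  For a 1×1 block at λ = 3: exp(t · [3]) = [e^(3t)].

After assembling e^{tJ} and conjugating by P, we get:

e^{tA} =
  [exp(6*t), 0, exp(6*t) - exp(3*t)]
  [0, exp(6*t), 2*exp(6*t) - 2*exp(3*t)]
  [0, 0, exp(3*t)]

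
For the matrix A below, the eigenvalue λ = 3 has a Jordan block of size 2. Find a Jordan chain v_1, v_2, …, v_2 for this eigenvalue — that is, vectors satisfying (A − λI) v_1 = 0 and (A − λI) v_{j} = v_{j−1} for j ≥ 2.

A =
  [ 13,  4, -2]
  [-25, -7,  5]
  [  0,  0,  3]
A Jordan chain for λ = 3 of length 2:
v_1 = (10, -25, 0)ᵀ
v_2 = (1, 0, 0)ᵀ

Let N = A − (3)·I. We want v_2 with N^2 v_2 = 0 but N^1 v_2 ≠ 0; then v_{j-1} := N · v_j for j = 2, …, 2.

Pick v_2 = (1, 0, 0)ᵀ.
Then v_1 = N · v_2 = (10, -25, 0)ᵀ.

Sanity check: (A − (3)·I) v_1 = (0, 0, 0)ᵀ = 0. ✓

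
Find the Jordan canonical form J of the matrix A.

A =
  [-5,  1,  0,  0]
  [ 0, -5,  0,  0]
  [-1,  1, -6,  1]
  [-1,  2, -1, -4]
J_2(-5) ⊕ J_2(-5)

The characteristic polynomial is
  det(x·I − A) = x^4 + 20*x^3 + 150*x^2 + 500*x + 625 = (x + 5)^4

Eigenvalues and multiplicities (the geometric multiplicity of λ is n − rank(A − λI), which equals the number of Jordan blocks for λ):
  λ = -5: algebraic multiplicity = 4, geometric multiplicity = 2

Determining the block sizes for each eigenvalue:
  λ = -5: with am = 4 and gm = 2, the partition is not yet determined (e.g. several partitions of 4 into 2 parts exist). Let N = A − (-5)·I. Computing rank(N^1) = 2, rank(N^2) = 0; the number of blocks of size ≥ j is rank(N^{j−1}) − rank(N^j), giving [2, 2]. So we have 2 block(s) of size 2 → block sizes [2, 2]

Assembling the blocks gives a Jordan form
J =
  [-5,  1,  0,  0]
  [ 0, -5,  0,  0]
  [ 0,  0, -5,  1]
  [ 0,  0,  0, -5]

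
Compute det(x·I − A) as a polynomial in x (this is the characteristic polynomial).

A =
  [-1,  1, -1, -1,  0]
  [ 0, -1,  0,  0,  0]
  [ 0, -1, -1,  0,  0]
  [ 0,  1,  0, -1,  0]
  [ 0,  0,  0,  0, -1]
x^5 + 5*x^4 + 10*x^3 + 10*x^2 + 5*x + 1

Expanding det(x·I − A) (e.g. by cofactor expansion or by noting that A is similar to its Jordan form J, which has the same characteristic polynomial as A) gives
  χ_A(x) = x^5 + 5*x^4 + 10*x^3 + 10*x^2 + 5*x + 1
which factors as (x + 1)^5. The eigenvalues (with algebraic multiplicities) are λ = -1 with multiplicity 5.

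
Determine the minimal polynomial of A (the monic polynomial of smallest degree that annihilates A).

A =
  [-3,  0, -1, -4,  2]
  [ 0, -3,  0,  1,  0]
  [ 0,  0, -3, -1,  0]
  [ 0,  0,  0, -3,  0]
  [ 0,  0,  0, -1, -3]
x^3 + 9*x^2 + 27*x + 27

The characteristic polynomial is χ_A(x) = (x + 3)^5, so the eigenvalues are known. The minimal polynomial is
  m_A(x) = Π_λ (x − λ)^{k_λ}
where k_λ is the size of the *largest* Jordan block for λ (equivalently, the smallest k with (A − λI)^k v = 0 for every generalised eigenvector v of λ).

  λ = -3: largest Jordan block has size 3, contributing (x + 3)^3

So m_A(x) = (x + 3)^3 = x^3 + 9*x^2 + 27*x + 27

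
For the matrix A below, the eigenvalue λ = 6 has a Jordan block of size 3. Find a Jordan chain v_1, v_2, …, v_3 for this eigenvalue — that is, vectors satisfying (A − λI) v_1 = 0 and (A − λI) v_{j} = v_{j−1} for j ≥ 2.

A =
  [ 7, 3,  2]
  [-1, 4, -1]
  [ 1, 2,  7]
A Jordan chain for λ = 6 of length 3:
v_1 = (1, -1, 1)ᵀ
v_2 = (3, -2, 2)ᵀ
v_3 = (0, 1, 0)ᵀ

Let N = A − (6)·I. We want v_3 with N^3 v_3 = 0 but N^2 v_3 ≠ 0; then v_{j-1} := N · v_j for j = 3, …, 2.

Pick v_3 = (0, 1, 0)ᵀ.
Then v_2 = N · v_3 = (3, -2, 2)ᵀ.
Then v_1 = N · v_2 = (1, -1, 1)ᵀ.

Sanity check: (A − (6)·I) v_1 = (0, 0, 0)ᵀ = 0. ✓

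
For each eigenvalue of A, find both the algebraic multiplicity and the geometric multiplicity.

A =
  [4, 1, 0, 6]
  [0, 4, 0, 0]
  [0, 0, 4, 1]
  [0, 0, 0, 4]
λ = 4: alg = 4, geom = 2

Step 1 — factor the characteristic polynomial to read off the algebraic multiplicities:
  χ_A(x) = (x - 4)^4

Step 2 — compute geometric multiplicities via the rank-nullity identity g(λ) = n − rank(A − λI):
  rank(A − (4)·I) = 2, so dim ker(A − (4)·I) = n − 2 = 2

Summary:
  λ = 4: algebraic multiplicity = 4, geometric multiplicity = 2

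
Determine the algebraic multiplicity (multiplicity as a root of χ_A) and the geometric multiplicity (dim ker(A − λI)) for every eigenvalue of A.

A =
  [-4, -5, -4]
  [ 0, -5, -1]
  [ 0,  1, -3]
λ = -4: alg = 3, geom = 1

Step 1 — factor the characteristic polynomial to read off the algebraic multiplicities:
  χ_A(x) = (x + 4)^3

Step 2 — compute geometric multiplicities via the rank-nullity identity g(λ) = n − rank(A − λI):
  rank(A − (-4)·I) = 2, so dim ker(A − (-4)·I) = n − 2 = 1

Summary:
  λ = -4: algebraic multiplicity = 3, geometric multiplicity = 1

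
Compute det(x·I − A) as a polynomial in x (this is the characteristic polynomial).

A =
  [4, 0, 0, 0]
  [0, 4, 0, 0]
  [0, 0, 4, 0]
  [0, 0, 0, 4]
x^4 - 16*x^3 + 96*x^2 - 256*x + 256

Expanding det(x·I − A) (e.g. by cofactor expansion or by noting that A is similar to its Jordan form J, which has the same characteristic polynomial as A) gives
  χ_A(x) = x^4 - 16*x^3 + 96*x^2 - 256*x + 256
which factors as (x - 4)^4. The eigenvalues (with algebraic multiplicities) are λ = 4 with multiplicity 4.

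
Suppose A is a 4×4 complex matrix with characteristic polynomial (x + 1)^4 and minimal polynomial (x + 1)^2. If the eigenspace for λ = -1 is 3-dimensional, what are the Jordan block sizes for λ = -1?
Block sizes for λ = -1: [2, 1, 1]

Step 1 — from the characteristic polynomial, algebraic multiplicity of λ = -1 is 4. From dim ker(A − (-1)·I) = 3, there are exactly 3 Jordan blocks for λ = -1.
Step 2 — from the minimal polynomial, the factor (x + 1)^2 tells us the largest block for λ = -1 has size 2.
Step 3 — with total size 4, 3 blocks, and largest block 2, the block sizes (in nonincreasing order) are [2, 1, 1].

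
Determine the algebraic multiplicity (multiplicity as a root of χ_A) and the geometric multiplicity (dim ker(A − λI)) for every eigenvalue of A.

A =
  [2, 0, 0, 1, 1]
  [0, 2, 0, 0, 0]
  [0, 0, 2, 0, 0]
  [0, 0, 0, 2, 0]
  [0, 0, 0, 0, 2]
λ = 2: alg = 5, geom = 4

Step 1 — factor the characteristic polynomial to read off the algebraic multiplicities:
  χ_A(x) = (x - 2)^5

Step 2 — compute geometric multiplicities via the rank-nullity identity g(λ) = n − rank(A − λI):
  rank(A − (2)·I) = 1, so dim ker(A − (2)·I) = n − 1 = 4

Summary:
  λ = 2: algebraic multiplicity = 5, geometric multiplicity = 4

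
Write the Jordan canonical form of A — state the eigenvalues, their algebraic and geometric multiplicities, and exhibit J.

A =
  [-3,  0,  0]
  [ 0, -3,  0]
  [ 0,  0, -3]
J_1(-3) ⊕ J_1(-3) ⊕ J_1(-3)

The characteristic polynomial is
  det(x·I − A) = x^3 + 9*x^2 + 27*x + 27 = (x + 3)^3

Eigenvalues and multiplicities (the geometric multiplicity of λ is n − rank(A − λI), which equals the number of Jordan blocks for λ):
  λ = -3: algebraic multiplicity = 3, geometric multiplicity = 3

Determining the block sizes for each eigenvalue:
  λ = -3: gm = am = 3, so every block has size 1 → block sizes [1, 1, 1]

Assembling the blocks gives a Jordan form
J =
  [-3,  0,  0]
  [ 0, -3,  0]
  [ 0,  0, -3]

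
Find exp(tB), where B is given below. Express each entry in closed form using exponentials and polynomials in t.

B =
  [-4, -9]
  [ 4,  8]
e^{tB} =
  [-6*t*exp(2*t) + exp(2*t), -9*t*exp(2*t)]
  [4*t*exp(2*t), 6*t*exp(2*t) + exp(2*t)]

Strategy: write B = P · J · P⁻¹ where J is a Jordan canonical form, so e^{tB} = P · e^{tJ} · P⁻¹, and e^{tJ} can be computed block-by-block.

B has Jordan form
J =
  [2, 1]
  [0, 2]
(up to reordering of blocks).

Per-block formulas:
  For a 2×2 Jordan block J_2(2): exp(t · J_2(2)) = e^(2t)·(I + t·N), where N is the 2×2 nilpotent shift.

After assembling e^{tJ} and conjugating by P, we get:

e^{tB} =
  [-6*t*exp(2*t) + exp(2*t), -9*t*exp(2*t)]
  [4*t*exp(2*t), 6*t*exp(2*t) + exp(2*t)]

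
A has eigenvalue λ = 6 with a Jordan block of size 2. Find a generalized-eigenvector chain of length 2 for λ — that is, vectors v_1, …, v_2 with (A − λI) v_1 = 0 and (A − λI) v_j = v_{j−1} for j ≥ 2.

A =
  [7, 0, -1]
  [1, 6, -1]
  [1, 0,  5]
A Jordan chain for λ = 6 of length 2:
v_1 = (1, 1, 1)ᵀ
v_2 = (1, 0, 0)ᵀ

Let N = A − (6)·I. We want v_2 with N^2 v_2 = 0 but N^1 v_2 ≠ 0; then v_{j-1} := N · v_j for j = 2, …, 2.

Pick v_2 = (1, 0, 0)ᵀ.
Then v_1 = N · v_2 = (1, 1, 1)ᵀ.

Sanity check: (A − (6)·I) v_1 = (0, 0, 0)ᵀ = 0. ✓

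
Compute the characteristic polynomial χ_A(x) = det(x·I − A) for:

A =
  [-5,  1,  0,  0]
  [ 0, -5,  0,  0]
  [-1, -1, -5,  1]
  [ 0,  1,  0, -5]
x^4 + 20*x^3 + 150*x^2 + 500*x + 625

Expanding det(x·I − A) (e.g. by cofactor expansion or by noting that A is similar to its Jordan form J, which has the same characteristic polynomial as A) gives
  χ_A(x) = x^4 + 20*x^3 + 150*x^2 + 500*x + 625
which factors as (x + 5)^4. The eigenvalues (with algebraic multiplicities) are λ = -5 with multiplicity 4.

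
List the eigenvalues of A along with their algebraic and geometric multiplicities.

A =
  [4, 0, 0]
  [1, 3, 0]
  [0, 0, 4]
λ = 3: alg = 1, geom = 1; λ = 4: alg = 2, geom = 2

Step 1 — factor the characteristic polynomial to read off the algebraic multiplicities:
  χ_A(x) = (x - 4)^2*(x - 3)

Step 2 — compute geometric multiplicities via the rank-nullity identity g(λ) = n − rank(A − λI):
  rank(A − (3)·I) = 2, so dim ker(A − (3)·I) = n − 2 = 1
  rank(A − (4)·I) = 1, so dim ker(A − (4)·I) = n − 1 = 2

Summary:
  λ = 3: algebraic multiplicity = 1, geometric multiplicity = 1
  λ = 4: algebraic multiplicity = 2, geometric multiplicity = 2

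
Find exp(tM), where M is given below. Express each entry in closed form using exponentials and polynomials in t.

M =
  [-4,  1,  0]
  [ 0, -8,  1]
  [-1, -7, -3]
e^{tM} =
  [t^2*exp(-5*t)/2 + t*exp(-5*t) + exp(-5*t), -t^2*exp(-5*t) + t*exp(-5*t), t^2*exp(-5*t)/2]
  [-t^2*exp(-5*t)/2, t^2*exp(-5*t) - 3*t*exp(-5*t) + exp(-5*t), -t^2*exp(-5*t)/2 + t*exp(-5*t)]
  [-3*t^2*exp(-5*t)/2 - t*exp(-5*t), 3*t^2*exp(-5*t) - 7*t*exp(-5*t), -3*t^2*exp(-5*t)/2 + 2*t*exp(-5*t) + exp(-5*t)]

Strategy: write M = P · J · P⁻¹ where J is a Jordan canonical form, so e^{tM} = P · e^{tJ} · P⁻¹, and e^{tJ} can be computed block-by-block.

M has Jordan form
J =
  [-5,  1,  0]
  [ 0, -5,  1]
  [ 0,  0, -5]
(up to reordering of blocks).

Per-block formulas:
  For a 3×3 Jordan block J_3(-5): exp(t · J_3(-5)) = e^(-5t)·(I + t·N + (t^2/2)·N^2), where N is the 3×3 nilpotent shift.

After assembling e^{tJ} and conjugating by P, we get:

e^{tM} =
  [t^2*exp(-5*t)/2 + t*exp(-5*t) + exp(-5*t), -t^2*exp(-5*t) + t*exp(-5*t), t^2*exp(-5*t)/2]
  [-t^2*exp(-5*t)/2, t^2*exp(-5*t) - 3*t*exp(-5*t) + exp(-5*t), -t^2*exp(-5*t)/2 + t*exp(-5*t)]
  [-3*t^2*exp(-5*t)/2 - t*exp(-5*t), 3*t^2*exp(-5*t) - 7*t*exp(-5*t), -3*t^2*exp(-5*t)/2 + 2*t*exp(-5*t) + exp(-5*t)]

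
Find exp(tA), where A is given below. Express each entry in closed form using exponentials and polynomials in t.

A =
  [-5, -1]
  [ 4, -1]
e^{tA} =
  [-2*t*exp(-3*t) + exp(-3*t), -t*exp(-3*t)]
  [4*t*exp(-3*t), 2*t*exp(-3*t) + exp(-3*t)]

Strategy: write A = P · J · P⁻¹ where J is a Jordan canonical form, so e^{tA} = P · e^{tJ} · P⁻¹, and e^{tJ} can be computed block-by-block.

A has Jordan form
J =
  [-3,  1]
  [ 0, -3]
(up to reordering of blocks).

Per-block formulas:
  For a 2×2 Jordan block J_2(-3): exp(t · J_2(-3)) = e^(-3t)·(I + t·N), where N is the 2×2 nilpotent shift.

After assembling e^{tJ} and conjugating by P, we get:

e^{tA} =
  [-2*t*exp(-3*t) + exp(-3*t), -t*exp(-3*t)]
  [4*t*exp(-3*t), 2*t*exp(-3*t) + exp(-3*t)]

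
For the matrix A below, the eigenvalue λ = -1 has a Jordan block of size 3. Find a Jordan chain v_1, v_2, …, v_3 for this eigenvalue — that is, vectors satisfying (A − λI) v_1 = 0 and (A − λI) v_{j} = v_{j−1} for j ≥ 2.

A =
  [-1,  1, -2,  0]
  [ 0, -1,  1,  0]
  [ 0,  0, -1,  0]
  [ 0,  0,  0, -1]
A Jordan chain for λ = -1 of length 3:
v_1 = (1, 0, 0, 0)ᵀ
v_2 = (-2, 1, 0, 0)ᵀ
v_3 = (0, 0, 1, 0)ᵀ

Let N = A − (-1)·I. We want v_3 with N^3 v_3 = 0 but N^2 v_3 ≠ 0; then v_{j-1} := N · v_j for j = 3, …, 2.

Pick v_3 = (0, 0, 1, 0)ᵀ.
Then v_2 = N · v_3 = (-2, 1, 0, 0)ᵀ.
Then v_1 = N · v_2 = (1, 0, 0, 0)ᵀ.

Sanity check: (A − (-1)·I) v_1 = (0, 0, 0, 0)ᵀ = 0. ✓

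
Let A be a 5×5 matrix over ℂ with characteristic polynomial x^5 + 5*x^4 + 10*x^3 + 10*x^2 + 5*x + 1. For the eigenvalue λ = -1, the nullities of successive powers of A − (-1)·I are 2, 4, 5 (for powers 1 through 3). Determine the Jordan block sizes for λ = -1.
Block sizes for λ = -1: [3, 2]

From the dimensions of kernels of powers, the number of Jordan blocks of size at least j is d_j − d_{j−1} where d_j = dim ker(N^j) (with d_0 = 0). Computing the differences gives [2, 2, 1].
The number of blocks of size exactly k is (#blocks of size ≥ k) − (#blocks of size ≥ k + 1), so the partition is: 1 block(s) of size 2, 1 block(s) of size 3.
In nonincreasing order the block sizes are [3, 2].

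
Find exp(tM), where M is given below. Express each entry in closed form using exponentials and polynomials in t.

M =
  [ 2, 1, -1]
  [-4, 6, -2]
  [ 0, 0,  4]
e^{tM} =
  [-2*t*exp(4*t) + exp(4*t), t*exp(4*t), -t*exp(4*t)]
  [-4*t*exp(4*t), 2*t*exp(4*t) + exp(4*t), -2*t*exp(4*t)]
  [0, 0, exp(4*t)]

Strategy: write M = P · J · P⁻¹ where J is a Jordan canonical form, so e^{tM} = P · e^{tJ} · P⁻¹, and e^{tJ} can be computed block-by-block.

M has Jordan form
J =
  [4, 1, 0]
  [0, 4, 0]
  [0, 0, 4]
(up to reordering of blocks).

Per-block formulas:
  For a 1×1 block at λ = 4: exp(t · [4]) = [e^(4t)].
  For a 2×2 Jordan block J_2(4): exp(t · J_2(4)) = e^(4t)·(I + t·N), where N is the 2×2 nilpotent shift.

After assembling e^{tJ} and conjugating by P, we get:

e^{tM} =
  [-2*t*exp(4*t) + exp(4*t), t*exp(4*t), -t*exp(4*t)]
  [-4*t*exp(4*t), 2*t*exp(4*t) + exp(4*t), -2*t*exp(4*t)]
  [0, 0, exp(4*t)]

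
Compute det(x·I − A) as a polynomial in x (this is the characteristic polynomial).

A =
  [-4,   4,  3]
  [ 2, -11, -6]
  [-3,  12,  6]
x^3 + 9*x^2 + 27*x + 27

Expanding det(x·I − A) (e.g. by cofactor expansion or by noting that A is similar to its Jordan form J, which has the same characteristic polynomial as A) gives
  χ_A(x) = x^3 + 9*x^2 + 27*x + 27
which factors as (x + 3)^3. The eigenvalues (with algebraic multiplicities) are λ = -3 with multiplicity 3.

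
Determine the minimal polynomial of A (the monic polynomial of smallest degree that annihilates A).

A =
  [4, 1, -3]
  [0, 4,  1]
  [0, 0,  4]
x^3 - 12*x^2 + 48*x - 64

The characteristic polynomial is χ_A(x) = (x - 4)^3, so the eigenvalues are known. The minimal polynomial is
  m_A(x) = Π_λ (x − λ)^{k_λ}
where k_λ is the size of the *largest* Jordan block for λ (equivalently, the smallest k with (A − λI)^k v = 0 for every generalised eigenvector v of λ).

  λ = 4: largest Jordan block has size 3, contributing (x − 4)^3

So m_A(x) = (x - 4)^3 = x^3 - 12*x^2 + 48*x - 64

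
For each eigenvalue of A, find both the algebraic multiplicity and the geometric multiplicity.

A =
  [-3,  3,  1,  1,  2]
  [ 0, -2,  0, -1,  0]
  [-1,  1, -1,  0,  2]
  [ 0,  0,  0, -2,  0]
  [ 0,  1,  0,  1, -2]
λ = -2: alg = 5, geom = 2

Step 1 — factor the characteristic polynomial to read off the algebraic multiplicities:
  χ_A(x) = (x + 2)^5

Step 2 — compute geometric multiplicities via the rank-nullity identity g(λ) = n − rank(A − λI):
  rank(A − (-2)·I) = 3, so dim ker(A − (-2)·I) = n − 3 = 2

Summary:
  λ = -2: algebraic multiplicity = 5, geometric multiplicity = 2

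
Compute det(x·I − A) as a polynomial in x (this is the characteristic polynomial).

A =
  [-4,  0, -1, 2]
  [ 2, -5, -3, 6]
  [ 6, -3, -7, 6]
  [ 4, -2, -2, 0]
x^4 + 16*x^3 + 96*x^2 + 256*x + 256

Expanding det(x·I − A) (e.g. by cofactor expansion or by noting that A is similar to its Jordan form J, which has the same characteristic polynomial as A) gives
  χ_A(x) = x^4 + 16*x^3 + 96*x^2 + 256*x + 256
which factors as (x + 4)^4. The eigenvalues (with algebraic multiplicities) are λ = -4 with multiplicity 4.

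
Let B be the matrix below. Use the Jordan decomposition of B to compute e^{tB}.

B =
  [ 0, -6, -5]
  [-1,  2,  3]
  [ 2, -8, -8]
e^{tB} =
  [2*t*exp(-2*t) + exp(-2*t), 2*t^2*exp(-2*t) - 6*t*exp(-2*t), t^2*exp(-2*t) - 5*t*exp(-2*t)]
  [-t*exp(-2*t), -t^2*exp(-2*t) + 4*t*exp(-2*t) + exp(-2*t), -t^2*exp(-2*t)/2 + 3*t*exp(-2*t)]
  [2*t*exp(-2*t), 2*t^2*exp(-2*t) - 8*t*exp(-2*t), t^2*exp(-2*t) - 6*t*exp(-2*t) + exp(-2*t)]

Strategy: write B = P · J · P⁻¹ where J is a Jordan canonical form, so e^{tB} = P · e^{tJ} · P⁻¹, and e^{tJ} can be computed block-by-block.

B has Jordan form
J =
  [-2,  1,  0]
  [ 0, -2,  1]
  [ 0,  0, -2]
(up to reordering of blocks).

Per-block formulas:
  For a 3×3 Jordan block J_3(-2): exp(t · J_3(-2)) = e^(-2t)·(I + t·N + (t^2/2)·N^2), where N is the 3×3 nilpotent shift.

After assembling e^{tJ} and conjugating by P, we get:

e^{tB} =
  [2*t*exp(-2*t) + exp(-2*t), 2*t^2*exp(-2*t) - 6*t*exp(-2*t), t^2*exp(-2*t) - 5*t*exp(-2*t)]
  [-t*exp(-2*t), -t^2*exp(-2*t) + 4*t*exp(-2*t) + exp(-2*t), -t^2*exp(-2*t)/2 + 3*t*exp(-2*t)]
  [2*t*exp(-2*t), 2*t^2*exp(-2*t) - 8*t*exp(-2*t), t^2*exp(-2*t) - 6*t*exp(-2*t) + exp(-2*t)]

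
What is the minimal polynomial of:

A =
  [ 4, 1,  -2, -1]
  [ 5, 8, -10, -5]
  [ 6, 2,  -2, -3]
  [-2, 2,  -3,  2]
x^3 - 9*x^2 + 27*x - 27

The characteristic polynomial is χ_A(x) = (x - 3)^4, so the eigenvalues are known. The minimal polynomial is
  m_A(x) = Π_λ (x − λ)^{k_λ}
where k_λ is the size of the *largest* Jordan block for λ (equivalently, the smallest k with (A − λI)^k v = 0 for every generalised eigenvector v of λ).

  λ = 3: largest Jordan block has size 3, contributing (x − 3)^3

So m_A(x) = (x - 3)^3 = x^3 - 9*x^2 + 27*x - 27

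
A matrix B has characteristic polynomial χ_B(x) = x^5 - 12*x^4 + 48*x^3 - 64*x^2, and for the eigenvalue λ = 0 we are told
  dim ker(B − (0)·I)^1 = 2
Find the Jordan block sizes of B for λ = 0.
Block sizes for λ = 0: [1, 1]

From the dimensions of kernels of powers, the number of Jordan blocks of size at least j is d_j − d_{j−1} where d_j = dim ker(N^j) (with d_0 = 0). Computing the differences gives [2].
The number of blocks of size exactly k is (#blocks of size ≥ k) − (#blocks of size ≥ k + 1), so the partition is: 2 block(s) of size 1.
In nonincreasing order the block sizes are [1, 1].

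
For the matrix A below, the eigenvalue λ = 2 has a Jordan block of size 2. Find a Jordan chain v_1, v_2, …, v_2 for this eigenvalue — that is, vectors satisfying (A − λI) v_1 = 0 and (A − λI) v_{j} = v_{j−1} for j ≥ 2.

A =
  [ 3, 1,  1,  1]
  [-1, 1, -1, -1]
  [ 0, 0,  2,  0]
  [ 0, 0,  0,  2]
A Jordan chain for λ = 2 of length 2:
v_1 = (1, -1, 0, 0)ᵀ
v_2 = (1, 0, 0, 0)ᵀ

Let N = A − (2)·I. We want v_2 with N^2 v_2 = 0 but N^1 v_2 ≠ 0; then v_{j-1} := N · v_j for j = 2, …, 2.

Pick v_2 = (1, 0, 0, 0)ᵀ.
Then v_1 = N · v_2 = (1, -1, 0, 0)ᵀ.

Sanity check: (A − (2)·I) v_1 = (0, 0, 0, 0)ᵀ = 0. ✓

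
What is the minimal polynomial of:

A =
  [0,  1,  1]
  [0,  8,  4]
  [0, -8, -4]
x^3 - 4*x^2

The characteristic polynomial is χ_A(x) = x^2*(x - 4), so the eigenvalues are known. The minimal polynomial is
  m_A(x) = Π_λ (x − λ)^{k_λ}
where k_λ is the size of the *largest* Jordan block for λ (equivalently, the smallest k with (A − λI)^k v = 0 for every generalised eigenvector v of λ).

  λ = 0: largest Jordan block has size 2, contributing (x − 0)^2
  λ = 4: largest Jordan block has size 1, contributing (x − 4)

So m_A(x) = x^2*(x - 4) = x^3 - 4*x^2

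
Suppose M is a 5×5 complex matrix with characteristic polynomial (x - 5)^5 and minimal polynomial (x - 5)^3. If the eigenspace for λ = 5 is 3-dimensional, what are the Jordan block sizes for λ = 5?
Block sizes for λ = 5: [3, 1, 1]

Step 1 — from the characteristic polynomial, algebraic multiplicity of λ = 5 is 5. From dim ker(M − (5)·I) = 3, there are exactly 3 Jordan blocks for λ = 5.
Step 2 — from the minimal polynomial, the factor (x − 5)^3 tells us the largest block for λ = 5 has size 3.
Step 3 — with total size 5, 3 blocks, and largest block 3, the block sizes (in nonincreasing order) are [3, 1, 1].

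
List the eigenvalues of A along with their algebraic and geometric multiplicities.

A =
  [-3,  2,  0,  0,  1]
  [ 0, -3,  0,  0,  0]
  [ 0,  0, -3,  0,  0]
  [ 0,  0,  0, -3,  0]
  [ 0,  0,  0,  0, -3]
λ = -3: alg = 5, geom = 4

Step 1 — factor the characteristic polynomial to read off the algebraic multiplicities:
  χ_A(x) = (x + 3)^5

Step 2 — compute geometric multiplicities via the rank-nullity identity g(λ) = n − rank(A − λI):
  rank(A − (-3)·I) = 1, so dim ker(A − (-3)·I) = n − 1 = 4

Summary:
  λ = -3: algebraic multiplicity = 5, geometric multiplicity = 4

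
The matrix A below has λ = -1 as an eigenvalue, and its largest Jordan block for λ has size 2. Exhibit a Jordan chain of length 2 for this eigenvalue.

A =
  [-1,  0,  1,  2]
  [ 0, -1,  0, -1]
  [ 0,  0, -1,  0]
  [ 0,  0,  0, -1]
A Jordan chain for λ = -1 of length 2:
v_1 = (1, 0, 0, 0)ᵀ
v_2 = (0, 0, 1, 0)ᵀ

Let N = A − (-1)·I. We want v_2 with N^2 v_2 = 0 but N^1 v_2 ≠ 0; then v_{j-1} := N · v_j for j = 2, …, 2.

Pick v_2 = (0, 0, 1, 0)ᵀ.
Then v_1 = N · v_2 = (1, 0, 0, 0)ᵀ.

Sanity check: (A − (-1)·I) v_1 = (0, 0, 0, 0)ᵀ = 0. ✓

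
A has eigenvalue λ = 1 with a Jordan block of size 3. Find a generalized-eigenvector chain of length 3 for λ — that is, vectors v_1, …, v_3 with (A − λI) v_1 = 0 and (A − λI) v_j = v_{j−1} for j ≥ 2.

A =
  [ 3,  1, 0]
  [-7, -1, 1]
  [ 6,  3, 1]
A Jordan chain for λ = 1 of length 3:
v_1 = (-3, 6, -9)ᵀ
v_2 = (2, -7, 6)ᵀ
v_3 = (1, 0, 0)ᵀ

Let N = A − (1)·I. We want v_3 with N^3 v_3 = 0 but N^2 v_3 ≠ 0; then v_{j-1} := N · v_j for j = 3, …, 2.

Pick v_3 = (1, 0, 0)ᵀ.
Then v_2 = N · v_3 = (2, -7, 6)ᵀ.
Then v_1 = N · v_2 = (-3, 6, -9)ᵀ.

Sanity check: (A − (1)·I) v_1 = (0, 0, 0)ᵀ = 0. ✓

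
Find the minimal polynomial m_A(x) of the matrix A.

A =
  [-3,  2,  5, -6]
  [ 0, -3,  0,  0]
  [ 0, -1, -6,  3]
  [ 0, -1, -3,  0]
x^3 + 9*x^2 + 27*x + 27

The characteristic polynomial is χ_A(x) = (x + 3)^4, so the eigenvalues are known. The minimal polynomial is
  m_A(x) = Π_λ (x − λ)^{k_λ}
where k_λ is the size of the *largest* Jordan block for λ (equivalently, the smallest k with (A − λI)^k v = 0 for every generalised eigenvector v of λ).

  λ = -3: largest Jordan block has size 3, contributing (x + 3)^3

So m_A(x) = (x + 3)^3 = x^3 + 9*x^2 + 27*x + 27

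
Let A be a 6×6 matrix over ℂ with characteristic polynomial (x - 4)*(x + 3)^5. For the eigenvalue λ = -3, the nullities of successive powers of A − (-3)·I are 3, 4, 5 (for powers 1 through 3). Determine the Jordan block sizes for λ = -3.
Block sizes for λ = -3: [3, 1, 1]

From the dimensions of kernels of powers, the number of Jordan blocks of size at least j is d_j − d_{j−1} where d_j = dim ker(N^j) (with d_0 = 0). Computing the differences gives [3, 1, 1].
The number of blocks of size exactly k is (#blocks of size ≥ k) − (#blocks of size ≥ k + 1), so the partition is: 2 block(s) of size 1, 1 block(s) of size 3.
In nonincreasing order the block sizes are [3, 1, 1].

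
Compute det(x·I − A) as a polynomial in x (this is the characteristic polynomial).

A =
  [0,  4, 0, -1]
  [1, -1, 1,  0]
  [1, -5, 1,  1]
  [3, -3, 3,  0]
x^4

Expanding det(x·I − A) (e.g. by cofactor expansion or by noting that A is similar to its Jordan form J, which has the same characteristic polynomial as A) gives
  χ_A(x) = x^4
which factors as x^4. The eigenvalues (with algebraic multiplicities) are λ = 0 with multiplicity 4.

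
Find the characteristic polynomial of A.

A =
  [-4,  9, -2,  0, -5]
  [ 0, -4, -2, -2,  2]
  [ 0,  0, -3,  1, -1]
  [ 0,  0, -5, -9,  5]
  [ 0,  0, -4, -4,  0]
x^5 + 20*x^4 + 160*x^3 + 640*x^2 + 1280*x + 1024

Expanding det(x·I − A) (e.g. by cofactor expansion or by noting that A is similar to its Jordan form J, which has the same characteristic polynomial as A) gives
  χ_A(x) = x^5 + 20*x^4 + 160*x^3 + 640*x^2 + 1280*x + 1024
which factors as (x + 4)^5. The eigenvalues (with algebraic multiplicities) are λ = -4 with multiplicity 5.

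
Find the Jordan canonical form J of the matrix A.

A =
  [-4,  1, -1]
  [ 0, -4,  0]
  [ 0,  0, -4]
J_2(-4) ⊕ J_1(-4)

The characteristic polynomial is
  det(x·I − A) = x^3 + 12*x^2 + 48*x + 64 = (x + 4)^3

Eigenvalues and multiplicities (the geometric multiplicity of λ is n − rank(A − λI), which equals the number of Jordan blocks for λ):
  λ = -4: algebraic multiplicity = 3, geometric multiplicity = 2

Determining the block sizes for each eigenvalue:
  λ = -4: 2 blocks summing to 3 forces exactly one block of size 2 and the rest size 1 → block sizes [2, 1]

Assembling the blocks gives a Jordan form
J =
  [-4,  1,  0]
  [ 0, -4,  0]
  [ 0,  0, -4]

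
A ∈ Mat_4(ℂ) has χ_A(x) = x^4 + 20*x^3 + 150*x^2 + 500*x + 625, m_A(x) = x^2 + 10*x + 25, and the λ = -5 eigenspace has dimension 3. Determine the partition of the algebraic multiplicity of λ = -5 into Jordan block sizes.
Block sizes for λ = -5: [2, 1, 1]

Step 1 — from the characteristic polynomial, algebraic multiplicity of λ = -5 is 4. From dim ker(A − (-5)·I) = 3, there are exactly 3 Jordan blocks for λ = -5.
Step 2 — from the minimal polynomial, the factor (x + 5)^2 tells us the largest block for λ = -5 has size 2.
Step 3 — with total size 4, 3 blocks, and largest block 2, the block sizes (in nonincreasing order) are [2, 1, 1].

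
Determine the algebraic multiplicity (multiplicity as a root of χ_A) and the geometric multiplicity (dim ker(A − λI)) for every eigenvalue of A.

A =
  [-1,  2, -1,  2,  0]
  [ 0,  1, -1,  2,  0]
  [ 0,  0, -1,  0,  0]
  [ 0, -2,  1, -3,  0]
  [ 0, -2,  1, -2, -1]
λ = -1: alg = 5, geom = 4

Step 1 — factor the characteristic polynomial to read off the algebraic multiplicities:
  χ_A(x) = (x + 1)^5

Step 2 — compute geometric multiplicities via the rank-nullity identity g(λ) = n − rank(A − λI):
  rank(A − (-1)·I) = 1, so dim ker(A − (-1)·I) = n − 1 = 4

Summary:
  λ = -1: algebraic multiplicity = 5, geometric multiplicity = 4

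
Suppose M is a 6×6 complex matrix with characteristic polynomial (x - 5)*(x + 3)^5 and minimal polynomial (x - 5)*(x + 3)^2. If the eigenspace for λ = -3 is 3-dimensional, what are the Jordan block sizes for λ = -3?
Block sizes for λ = -3: [2, 2, 1]

Step 1 — from the characteristic polynomial, algebraic multiplicity of λ = -3 is 5. From dim ker(M − (-3)·I) = 3, there are exactly 3 Jordan blocks for λ = -3.
Step 2 — from the minimal polynomial, the factor (x + 3)^2 tells us the largest block for λ = -3 has size 2.
Step 3 — with total size 5, 3 blocks, and largest block 2, the block sizes (in nonincreasing order) are [2, 2, 1].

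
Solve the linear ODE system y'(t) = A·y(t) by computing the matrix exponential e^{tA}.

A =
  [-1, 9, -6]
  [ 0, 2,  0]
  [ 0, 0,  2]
e^{tA} =
  [exp(-t), 3*exp(2*t) - 3*exp(-t), -2*exp(2*t) + 2*exp(-t)]
  [0, exp(2*t), 0]
  [0, 0, exp(2*t)]

Strategy: write A = P · J · P⁻¹ where J is a Jordan canonical form, so e^{tA} = P · e^{tJ} · P⁻¹, and e^{tJ} can be computed block-by-block.

A has Jordan form
J =
  [-1, 0, 0]
  [ 0, 2, 0]
  [ 0, 0, 2]
(up to reordering of blocks).

Per-block formulas:
  For a 1×1 block at λ = 2: exp(t · [2]) = [e^(2t)].
  For a 1×1 block at λ = -1: exp(t · [-1]) = [e^(-1t)].

After assembling e^{tJ} and conjugating by P, we get:

e^{tA} =
  [exp(-t), 3*exp(2*t) - 3*exp(-t), -2*exp(2*t) + 2*exp(-t)]
  [0, exp(2*t), 0]
  [0, 0, exp(2*t)]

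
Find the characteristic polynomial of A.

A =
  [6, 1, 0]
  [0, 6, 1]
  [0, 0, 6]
x^3 - 18*x^2 + 108*x - 216

Expanding det(x·I − A) (e.g. by cofactor expansion or by noting that A is similar to its Jordan form J, which has the same characteristic polynomial as A) gives
  χ_A(x) = x^3 - 18*x^2 + 108*x - 216
which factors as (x - 6)^3. The eigenvalues (with algebraic multiplicities) are λ = 6 with multiplicity 3.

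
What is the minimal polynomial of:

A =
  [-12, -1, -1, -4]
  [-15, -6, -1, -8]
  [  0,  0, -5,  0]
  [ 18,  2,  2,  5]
x^3 + 13*x^2 + 55*x + 75

The characteristic polynomial is χ_A(x) = (x + 3)*(x + 5)^3, so the eigenvalues are known. The minimal polynomial is
  m_A(x) = Π_λ (x − λ)^{k_λ}
where k_λ is the size of the *largest* Jordan block for λ (equivalently, the smallest k with (A − λI)^k v = 0 for every generalised eigenvector v of λ).

  λ = -5: largest Jordan block has size 2, contributing (x + 5)^2
  λ = -3: largest Jordan block has size 1, contributing (x + 3)

So m_A(x) = (x + 3)*(x + 5)^2 = x^3 + 13*x^2 + 55*x + 75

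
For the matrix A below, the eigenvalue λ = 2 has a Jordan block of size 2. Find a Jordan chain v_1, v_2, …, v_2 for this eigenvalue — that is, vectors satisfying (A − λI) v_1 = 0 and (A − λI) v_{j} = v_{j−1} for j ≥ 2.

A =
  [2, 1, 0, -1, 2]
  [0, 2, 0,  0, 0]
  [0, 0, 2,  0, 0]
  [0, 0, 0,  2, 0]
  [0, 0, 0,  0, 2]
A Jordan chain for λ = 2 of length 2:
v_1 = (1, 0, 0, 0, 0)ᵀ
v_2 = (0, 1, 0, 0, 0)ᵀ

Let N = A − (2)·I. We want v_2 with N^2 v_2 = 0 but N^1 v_2 ≠ 0; then v_{j-1} := N · v_j for j = 2, …, 2.

Pick v_2 = (0, 1, 0, 0, 0)ᵀ.
Then v_1 = N · v_2 = (1, 0, 0, 0, 0)ᵀ.

Sanity check: (A − (2)·I) v_1 = (0, 0, 0, 0, 0)ᵀ = 0. ✓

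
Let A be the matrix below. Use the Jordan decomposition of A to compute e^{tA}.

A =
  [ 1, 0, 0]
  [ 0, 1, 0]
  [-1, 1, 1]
e^{tA} =
  [exp(t), 0, 0]
  [0, exp(t), 0]
  [-t*exp(t), t*exp(t), exp(t)]

Strategy: write A = P · J · P⁻¹ where J is a Jordan canonical form, so e^{tA} = P · e^{tJ} · P⁻¹, and e^{tJ} can be computed block-by-block.

A has Jordan form
J =
  [1, 1, 0]
  [0, 1, 0]
  [0, 0, 1]
(up to reordering of blocks).

Per-block formulas:
  For a 1×1 block at λ = 1: exp(t · [1]) = [e^(1t)].
  For a 2×2 Jordan block J_2(1): exp(t · J_2(1)) = e^(1t)·(I + t·N), where N is the 2×2 nilpotent shift.

After assembling e^{tJ} and conjugating by P, we get:

e^{tA} =
  [exp(t), 0, 0]
  [0, exp(t), 0]
  [-t*exp(t), t*exp(t), exp(t)]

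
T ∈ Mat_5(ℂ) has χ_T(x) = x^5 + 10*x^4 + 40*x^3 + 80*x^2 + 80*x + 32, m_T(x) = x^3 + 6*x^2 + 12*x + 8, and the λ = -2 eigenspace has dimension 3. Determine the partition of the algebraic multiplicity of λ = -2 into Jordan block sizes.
Block sizes for λ = -2: [3, 1, 1]

Step 1 — from the characteristic polynomial, algebraic multiplicity of λ = -2 is 5. From dim ker(T − (-2)·I) = 3, there are exactly 3 Jordan blocks for λ = -2.
Step 2 — from the minimal polynomial, the factor (x + 2)^3 tells us the largest block for λ = -2 has size 3.
Step 3 — with total size 5, 3 blocks, and largest block 3, the block sizes (in nonincreasing order) are [3, 1, 1].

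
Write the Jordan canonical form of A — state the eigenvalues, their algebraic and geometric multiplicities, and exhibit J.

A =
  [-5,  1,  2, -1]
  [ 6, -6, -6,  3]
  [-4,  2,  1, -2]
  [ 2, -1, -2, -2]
J_2(-3) ⊕ J_1(-3) ⊕ J_1(-3)

The characteristic polynomial is
  det(x·I − A) = x^4 + 12*x^3 + 54*x^2 + 108*x + 81 = (x + 3)^4

Eigenvalues and multiplicities (the geometric multiplicity of λ is n − rank(A − λI), which equals the number of Jordan blocks for λ):
  λ = -3: algebraic multiplicity = 4, geometric multiplicity = 3

Determining the block sizes for each eigenvalue:
  λ = -3: 3 blocks summing to 4 forces exactly one block of size 2 and the rest size 1 → block sizes [2, 1, 1]

Assembling the blocks gives a Jordan form
J =
  [-3,  1,  0,  0]
  [ 0, -3,  0,  0]
  [ 0,  0, -3,  0]
  [ 0,  0,  0, -3]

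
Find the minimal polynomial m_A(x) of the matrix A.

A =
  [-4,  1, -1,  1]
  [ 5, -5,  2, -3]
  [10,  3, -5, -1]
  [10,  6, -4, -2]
x^3 + 12*x^2 + 48*x + 64

The characteristic polynomial is χ_A(x) = (x + 4)^4, so the eigenvalues are known. The minimal polynomial is
  m_A(x) = Π_λ (x − λ)^{k_λ}
where k_λ is the size of the *largest* Jordan block for λ (equivalently, the smallest k with (A − λI)^k v = 0 for every generalised eigenvector v of λ).

  λ = -4: largest Jordan block has size 3, contributing (x + 4)^3

So m_A(x) = (x + 4)^3 = x^3 + 12*x^2 + 48*x + 64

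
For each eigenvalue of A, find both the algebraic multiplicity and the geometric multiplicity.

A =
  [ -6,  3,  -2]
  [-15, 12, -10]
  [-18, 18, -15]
λ = -3: alg = 3, geom = 2

Step 1 — factor the characteristic polynomial to read off the algebraic multiplicities:
  χ_A(x) = (x + 3)^3

Step 2 — compute geometric multiplicities via the rank-nullity identity g(λ) = n − rank(A − λI):
  rank(A − (-3)·I) = 1, so dim ker(A − (-3)·I) = n − 1 = 2

Summary:
  λ = -3: algebraic multiplicity = 3, geometric multiplicity = 2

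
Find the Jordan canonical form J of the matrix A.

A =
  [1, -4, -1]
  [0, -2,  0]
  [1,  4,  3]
J_1(-2) ⊕ J_2(2)

The characteristic polynomial is
  det(x·I − A) = x^3 - 2*x^2 - 4*x + 8 = (x - 2)^2*(x + 2)

Eigenvalues and multiplicities (the geometric multiplicity of λ is n − rank(A − λI), which equals the number of Jordan blocks for λ):
  λ = -2: algebraic multiplicity = 1, geometric multiplicity = 1
  λ = 2: algebraic multiplicity = 2, geometric multiplicity = 1

Determining the block sizes for each eigenvalue:
  λ = -2: one block (gm = 1), so the single block has size am = 1 → block sizes [1]
  λ = 2: one block (gm = 1), so the single block has size am = 2 → block sizes [2]

Assembling the blocks gives a Jordan form
J =
  [-2, 0, 0]
  [ 0, 2, 1]
  [ 0, 0, 2]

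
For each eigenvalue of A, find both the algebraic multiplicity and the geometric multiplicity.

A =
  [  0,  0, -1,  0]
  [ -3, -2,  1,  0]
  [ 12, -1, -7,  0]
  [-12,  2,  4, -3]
λ = -3: alg = 4, geom = 2

Step 1 — factor the characteristic polynomial to read off the algebraic multiplicities:
  χ_A(x) = (x + 3)^4

Step 2 — compute geometric multiplicities via the rank-nullity identity g(λ) = n − rank(A − λI):
  rank(A − (-3)·I) = 2, so dim ker(A − (-3)·I) = n − 2 = 2

Summary:
  λ = -3: algebraic multiplicity = 4, geometric multiplicity = 2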